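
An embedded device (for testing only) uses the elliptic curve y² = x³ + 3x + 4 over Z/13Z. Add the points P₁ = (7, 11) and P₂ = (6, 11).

(7, 11) + (6, 11). λ = (11 - 11)/(6 - 7) ≡ 0/12 mod 13. 12⁻¹ ≡ 12 (mod 13), so λ ≡ 0.
  x = λ² - 7 - 6 = 0 - 13 ≡ 0; y = λ·(7 - 0) - 11 ≡ 2. → (0, 2)

(0, 2)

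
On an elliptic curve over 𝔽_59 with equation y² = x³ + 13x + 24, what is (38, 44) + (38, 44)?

(36, 40)

tangent at (38, 44): λ = (3·38² + 13)/(2·44) ≡ 38/29. 29⁻¹ ≡ 57 (mod 59), so λ ≡ 38·57 ≡ 42.
  x = λ² - 38 - 38 = 1764 - 76 ≡ 36; y = λ·(38 - 36) - 44 ≡ 40. → (36, 40)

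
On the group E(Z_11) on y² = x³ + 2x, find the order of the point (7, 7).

6

2P: tangent at (7, 7): λ = (3·7² + 2)/(2·7) ≡ 6/3. 3⁻¹ ≡ 4 (mod 11), so λ ≡ 6·4 ≡ 2.
  x = λ² - 7 - 7 = 4 - 14 ≡ 1; y = λ·(7 - 1) - 7 ≡ 5. → (1, 5)
3P: (1, 5) + (7, 7). λ = (7 - 5)/(7 - 1) ≡ 2/6 mod 11. 6⁻¹ ≡ 2 (mod 11) since 6·2 = 12 ≡ 1, so λ ≡ 4.
  x = λ² - 1 - 7 = 16 - 8 ≡ 8; y = λ·(1 - 8) - 5 ≡ 0. → (8, 0)
4P: (8, 0) + (7, 7). λ = (7 - 0)/(7 - 8) ≡ 7/10 mod 11. 10⁻¹ ≡ 10 (mod 11) since 10·10 = 100 ≡ 1, so λ ≡ 4.
  x = λ² - 8 - 7 = 16 - 15 ≡ 1; y = λ·(8 - 1) - 0 ≡ 6. → (1, 6)
5P: (1, 6) + (7, 7). λ = (7 - 6)/(7 - 1) ≡ 1/6 mod 11. 6⁻¹ ≡ 2 (mod 11) since 6·2 = 12 ≡ 1, so λ ≡ 2.
  x = λ² - 1 - 7 = 4 - 8 ≡ 7; y = λ·(1 - 7) - 6 ≡ 4. → (7, 4)
6P: (7, 4) + (7, 7): same x and y₁ ≡ -y₂, so the sum is ∞.
6P = ∞, so the order is 6.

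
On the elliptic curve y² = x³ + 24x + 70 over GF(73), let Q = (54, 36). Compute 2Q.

tangent at (54, 36): λ = (3·54² + 24)/(2·36) ≡ 12/72. 72⁻¹ ≡ 72 (mod 73) since 72·72 = 5184 ≡ 1, so λ ≡ 12·72 ≡ 61.
  x = λ² - 54 - 54 = 3721 - 108 ≡ 36; y = λ·(54 - 36) - 36 ≡ 40. → (36, 40)

(36, 40)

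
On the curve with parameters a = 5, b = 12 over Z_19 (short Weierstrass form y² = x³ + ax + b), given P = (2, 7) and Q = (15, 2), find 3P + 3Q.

First 3P:
Repeated addition: build up to 3P.
2P: tangent at (2, 7): λ = (3·2² + 5)/(2·7) ≡ 17/14. 14⁻¹ ≡ 15 (mod 19) since 14·15 = 210 ≡ 1, so λ ≡ 17·15 ≡ 8.
  x = λ² - 2 - 2 = 64 - 4 ≡ 3; y = λ·(2 - 3) - 7 ≡ 4. → (3, 4)
3P: (3, 4) + (2, 7). λ = (7 - 4)/(2 - 3) ≡ 3/18 mod 19. 18⁻¹ ≡ 18 (mod 19), so λ ≡ 16.
  x = λ² - 3 - 2 = 256 - 5 ≡ 4; y = λ·(3 - 4) - 4 ≡ 18. → (4, 18)
3P = (4, 18).
Next 3Q:
Repeated addition: build up to 3Q.
2Q: tangent at (15, 2): λ = (3·15² + 5)/(2·2) ≡ 15/4. 4⁻¹ ≡ 5 (mod 19), so λ ≡ 15·5 ≡ 18.
  x = λ² - 15 - 15 = 324 - 30 ≡ 9; y = λ·(15 - 9) - 2 ≡ 11. → (9, 11)
3Q: (9, 11) + (15, 2). λ = (2 - 11)/(15 - 9) ≡ 10/6 mod 19. 6⁻¹ ≡ 16 (mod 19) since 6·16 = 96 ≡ 1, so λ ≡ 8.
  x = λ² - 9 - 15 = 64 - 24 ≡ 2; y = λ·(9 - 2) - 11 ≡ 7. → (2, 7)
3Q = (2, 7).
Finally 3P + 3Q:
(4, 18) + (2, 7). λ = (7 - 18)/(2 - 4) ≡ 8/17 mod 19. 17⁻¹ ≡ 9 (mod 19), so λ ≡ 15.
  x = λ² - 4 - 2 = 225 - 6 ≡ 10; y = λ·(4 - 10) - 18 ≡ 6. → (10, 6)

(10, 6)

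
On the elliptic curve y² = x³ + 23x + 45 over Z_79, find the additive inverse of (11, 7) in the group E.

-(11, 7) = (11, -7 mod 79) = (11, 72).

(11, 72)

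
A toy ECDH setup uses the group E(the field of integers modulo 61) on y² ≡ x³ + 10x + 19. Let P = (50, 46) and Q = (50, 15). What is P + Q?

The two points share x = 50 and their y-coordinates satisfy 46 + 15 ≡ 0 (mod 61), so they are inverses. Their sum is O.

O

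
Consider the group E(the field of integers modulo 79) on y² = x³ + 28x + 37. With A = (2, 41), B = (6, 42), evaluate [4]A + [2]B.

(26, 48)

First 4A:
Double-and-add on 4 = (100)₂. Start with A = (2, 41) for the leading 1-bit.
double: tangent at (2, 41): λ = (3·2² + 28)/(2·41) ≡ 40/3. 3⁻¹ ≡ 53 (mod 79) since 3·53 = 159 ≡ 1, so λ ≡ 40·53 ≡ 66.
  x = λ² - 2 - 2 = 4356 - 4 ≡ 7; y = λ·(2 - 7) - 41 ≡ 24. → (7, 24)
double: tangent at (7, 24): λ = (3·7² + 28)/(2·24) ≡ 17/48. 48⁻¹ ≡ 28 (mod 79) since 48·28 = 1344 ≡ 1, so λ ≡ 17·28 ≡ 2.
  x = λ² - 7 - 7 = 4 - 14 ≡ 69; y = λ·(7 - 69) - 24 ≡ 10. → (69, 10)
4A = (69, 10).
Next 2B:
Repeated addition: build up to 2B.
2B: tangent at (6, 42): λ = (3·6² + 28)/(2·42) ≡ 57/5. 5⁻¹ ≡ 16 (mod 79) since 5·16 = 80 ≡ 1, so λ ≡ 57·16 ≡ 43.
  x = λ² - 6 - 6 = 1849 - 12 ≡ 20; y = λ·(6 - 20) - 42 ≡ 67. → (20, 67)
2B = (20, 67).
Finally 4A + 2B:
(69, 10) + (20, 67). λ = (67 - 10)/(20 - 69) ≡ 57/30 mod 79. 30⁻¹ ≡ 29 (mod 79) since 30·29 = 870 ≡ 1, so λ ≡ 73.
  x = λ² - 69 - 20 = 5329 - 89 ≡ 26; y = λ·(69 - 26) - 10 ≡ 48. → (26, 48)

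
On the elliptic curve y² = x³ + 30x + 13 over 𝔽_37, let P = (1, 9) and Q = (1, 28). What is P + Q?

O

The two points share x = 1 and their y-coordinates satisfy 9 + 28 ≡ 0 (mod 37), so they are inverses. Their sum is the point at infinity.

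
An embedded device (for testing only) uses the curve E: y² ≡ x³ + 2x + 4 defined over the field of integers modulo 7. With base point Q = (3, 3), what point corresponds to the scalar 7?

(2, 3)

Double-and-add on 7 = (111)₂. Start with Q = (3, 3) for the leading 1-bit.
double: tangent at (3, 3): λ = (3·3² + 2)/(2·3) ≡ 1/6. 6⁻¹ ≡ 6 (mod 7), so λ ≡ 1·6 ≡ 6.
  x = λ² - 3 - 3 = 36 - 6 ≡ 2; y = λ·(3 - 2) - 3 ≡ 3. → (2, 3)
add Q: (2, 3) + (3, 3). λ = (3 - 3)/(3 - 2) ≡ 0/1 mod 7. 1⁻¹ ≡ 1 (mod 7) since 1·1 = 1 ≡ 1, so λ ≡ 0.
  x = λ² - 2 - 3 = 0 - 5 ≡ 2; y = λ·(2 - 2) - 3 ≡ 4. → (2, 4)
double: tangent at (2, 4): λ = (3·2² + 2)/(2·4) ≡ 0/1. 1⁻¹ ≡ 1 (mod 7), so λ ≡ 0·1 ≡ 0.
  x = λ² - 2 - 2 = 0 - 4 ≡ 3; y = λ·(2 - 3) - 4 ≡ 3. → (3, 3)
add Q: tangent at (3, 3): λ = (3·3² + 2)/(2·3) ≡ 1/6. 6⁻¹ ≡ 6 (mod 7), so λ ≡ 1·6 ≡ 6.
  x = λ² - 3 - 3 = 36 - 6 ≡ 2; y = λ·(3 - 2) - 3 ≡ 3. → (2, 3)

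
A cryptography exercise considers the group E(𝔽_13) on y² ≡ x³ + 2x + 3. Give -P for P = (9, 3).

-(9, 3) = (9, -3 mod 13) = (9, 10).

(9, 10)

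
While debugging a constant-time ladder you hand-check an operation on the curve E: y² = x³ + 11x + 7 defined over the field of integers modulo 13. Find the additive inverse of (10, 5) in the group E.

-(10, 5) = (10, -5 mod 13) = (10, 8).

(10, 8)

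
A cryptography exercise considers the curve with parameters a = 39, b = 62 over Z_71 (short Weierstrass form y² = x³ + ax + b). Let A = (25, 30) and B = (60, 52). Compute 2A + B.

First 2A:
Repeated addition: build up to 2A.
2A: tangent at (25, 30): λ = (3·25² + 39)/(2·30) ≡ 68/60. 60⁻¹ ≡ 58 (mod 71), so λ ≡ 68·58 ≡ 39.
  x = λ² - 25 - 25 = 1521 - 50 ≡ 51; y = λ·(25 - 51) - 30 ≡ 21. → (51, 21)
2A = (51, 21).
Finally 2A + B:
(51, 21) + (60, 52). λ = (52 - 21)/(60 - 51) ≡ 31/9 mod 71. 9⁻¹ ≡ 8 (mod 71) since 9·8 = 72 ≡ 1, so λ ≡ 35.
  x = λ² - 51 - 60 = 1225 - 111 ≡ 49; y = λ·(51 - 49) - 21 ≡ 49. → (49, 49)

(49, 49)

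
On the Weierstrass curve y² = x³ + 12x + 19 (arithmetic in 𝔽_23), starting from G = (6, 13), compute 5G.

(8, 12)

Double-and-add on 5 = (101)₂. Start with G = (6, 13) for the leading 1-bit.
double: tangent at (6, 13): λ = (3·6² + 12)/(2·13) ≡ 5/3. 3⁻¹ ≡ 8 (mod 23) since 3·8 = 24 ≡ 1, so λ ≡ 5·8 ≡ 17.
  x = λ² - 6 - 6 = 289 - 12 ≡ 1; y = λ·(6 - 1) - 13 ≡ 3. → (1, 3)
double: tangent at (1, 3): λ = (3·1² + 12)/(2·3) ≡ 15/6. 6⁻¹ ≡ 4 (mod 23) since 6·4 = 24 ≡ 1, so λ ≡ 15·4 ≡ 14.
  x = λ² - 1 - 1 = 196 - 2 ≡ 10; y = λ·(1 - 10) - 3 ≡ 9. → (10, 9)
add G: (10, 9) + (6, 13). λ = (13 - 9)/(6 - 10) ≡ 4/19 mod 23. 19⁻¹ ≡ 17 (mod 23), so λ ≡ 22.
  x = λ² - 10 - 6 = 484 - 16 ≡ 8; y = λ·(10 - 8) - 9 ≡ 12. → (8, 12)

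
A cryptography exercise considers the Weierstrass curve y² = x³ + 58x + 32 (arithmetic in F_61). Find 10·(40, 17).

(2, 20)

Write P = (40, 17).
Double-and-add on 10 = (1010)₂. Start with P = (40, 17) for the leading 1-bit.
double: tangent at (40, 17): λ = (3·40² + 58)/(2·17) ≡ 39/34. 34⁻¹ ≡ 9 (mod 61), so λ ≡ 39·9 ≡ 46.
  x = λ² - 40 - 40 = 2116 - 80 ≡ 23; y = λ·(40 - 23) - 17 ≡ 33. → (23, 33)
double: tangent at (23, 33): λ = (3·23² + 58)/(2·33) ≡ 59/5. 5⁻¹ ≡ 49 (mod 61), so λ ≡ 59·49 ≡ 24.
  x = λ² - 23 - 23 = 576 - 46 ≡ 42; y = λ·(23 - 42) - 33 ≡ 60. → (42, 60)
add P: (42, 60) + (40, 17). λ = (17 - 60)/(40 - 42) ≡ 18/59 mod 61. 59⁻¹ ≡ 30 (mod 61), so λ ≡ 52.
  x = λ² - 42 - 40 = 2704 - 82 ≡ 60; y = λ·(42 - 60) - 60 ≡ 41. → (60, 41)
double: tangent at (60, 41): λ = (3·60² + 58)/(2·41) ≡ 0/21. 21⁻¹ ≡ 32 (mod 61) since 21·32 = 672 ≡ 1, so λ ≡ 0·32 ≡ 0.
  x = λ² - 60 - 60 = 0 - 120 ≡ 2; y = λ·(60 - 2) - 41 ≡ 20. → (2, 20)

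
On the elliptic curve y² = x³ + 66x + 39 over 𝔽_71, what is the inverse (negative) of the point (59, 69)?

-(59, 69) = (59, -69 mod 71) = (59, 2).

(59, 2)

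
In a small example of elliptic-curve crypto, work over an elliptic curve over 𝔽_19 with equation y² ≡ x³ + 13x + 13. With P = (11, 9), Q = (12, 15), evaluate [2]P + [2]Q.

First 2P:
Repeated addition: build up to 2P.
2P: tangent at (11, 9): λ = (3·11² + 13)/(2·9) ≡ 15/18. 18⁻¹ ≡ 18 (mod 19), so λ ≡ 15·18 ≡ 4.
  x = λ² - 11 - 11 = 16 - 22 ≡ 13; y = λ·(11 - 13) - 9 ≡ 2. → (13, 2)
2P = (13, 2).
Next 2Q:
Repeated addition: build up to 2Q.
2Q: tangent at (12, 15): λ = (3·12² + 13)/(2·15) ≡ 8/11. 11⁻¹ ≡ 7 (mod 19), so λ ≡ 8·7 ≡ 18.
  x = λ² - 12 - 12 = 324 - 24 ≡ 15; y = λ·(12 - 15) - 15 ≡ 7. → (15, 7)
2Q = (15, 7).
Finally 2P + 2Q:
(13, 2) + (15, 7). λ = (7 - 2)/(15 - 13) ≡ 5/2 mod 19. 2⁻¹ ≡ 10 (mod 19) since 2·10 = 20 ≡ 1, so λ ≡ 12.
  x = λ² - 13 - 15 = 144 - 28 ≡ 2; y = λ·(13 - 2) - 2 ≡ 16. → (2, 16)

(2, 16)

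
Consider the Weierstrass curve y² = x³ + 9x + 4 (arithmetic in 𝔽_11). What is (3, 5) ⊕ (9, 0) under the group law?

(0, 9)

(3, 5) + (9, 0). λ = (0 - 5)/(9 - 3) ≡ 6/6 mod 11. 6⁻¹ ≡ 2 (mod 11), so λ ≡ 1.
  x = λ² - 3 - 9 = 1 - 12 ≡ 0; y = λ·(3 - 0) - 5 ≡ 9. → (0, 9)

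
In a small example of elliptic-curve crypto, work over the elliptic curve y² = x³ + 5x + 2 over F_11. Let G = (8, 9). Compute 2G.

(4, 3)

tangent at (8, 9): λ = (3·8² + 5)/(2·9) ≡ 10/7. 7⁻¹ ≡ 8 (mod 11), so λ ≡ 10·8 ≡ 3.
  x = λ² - 8 - 8 = 9 - 16 ≡ 4; y = λ·(8 - 4) - 9 ≡ 3. → (4, 3)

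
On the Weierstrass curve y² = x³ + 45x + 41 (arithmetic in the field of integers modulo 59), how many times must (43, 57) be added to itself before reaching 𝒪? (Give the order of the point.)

9

2P: tangent at (43, 57): λ = (3·43² + 45)/(2·57) ≡ 46/55. 55⁻¹ ≡ 44 (mod 59), so λ ≡ 46·44 ≡ 18.
  x = λ² - 43 - 43 = 324 - 86 ≡ 2; y = λ·(43 - 2) - 57 ≡ 32. → (2, 32)
3P: (2, 32) + (43, 57). λ = (57 - 32)/(43 - 2) ≡ 25/41 mod 59. 41⁻¹ ≡ 36 (mod 59), so λ ≡ 15.
  x = λ² - 2 - 43 = 225 - 45 ≡ 3; y = λ·(2 - 3) - 32 ≡ 12. → (3, 12)
4P: (3, 12) + (43, 57). λ = (57 - 12)/(43 - 3) ≡ 45/40 mod 59. 40⁻¹ ≡ 31 (mod 59) since 40·31 = 1240 ≡ 1, so λ ≡ 38.
  x = λ² - 3 - 43 = 1444 - 46 ≡ 41; y = λ·(3 - 41) - 12 ≡ 19. → (41, 19)
5P: (41, 19) + (43, 57). λ = (57 - 19)/(43 - 41) ≡ 38/2 mod 59. 2⁻¹ ≡ 30 (mod 59), so λ ≡ 19.
  x = λ² - 41 - 43 = 361 - 84 ≡ 41; y = λ·(41 - 41) - 19 ≡ 40. → (41, 40)
6P: (41, 40) + (43, 57). λ = (57 - 40)/(43 - 41) ≡ 17/2 mod 59. 2⁻¹ ≡ 30 (mod 59), so λ ≡ 38.
  x = λ² - 41 - 43 = 1444 - 84 ≡ 3; y = λ·(41 - 3) - 40 ≡ 47. → (3, 47)
7P: (3, 47) + (43, 57). λ = (57 - 47)/(43 - 3) ≡ 10/40 mod 59. 40⁻¹ ≡ 31 (mod 59), so λ ≡ 15.
  x = λ² - 3 - 43 = 225 - 46 ≡ 2; y = λ·(3 - 2) - 47 ≡ 27. → (2, 27)
8P: (2, 27) + (43, 57). λ = (57 - 27)/(43 - 2) ≡ 30/41 mod 59. 41⁻¹ ≡ 36 (mod 59), so λ ≡ 18.
  x = λ² - 2 - 43 = 324 - 45 ≡ 43; y = λ·(2 - 43) - 27 ≡ 2. → (43, 2)
9P: (43, 2) + (43, 57): same x and y₁ ≡ -y₂, so the sum is 𝒪.
9P = 𝒪, so the order is 9.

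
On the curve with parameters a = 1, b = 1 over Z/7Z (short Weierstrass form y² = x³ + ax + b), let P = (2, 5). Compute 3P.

Repeated addition: build up to 3P.
2P: tangent at (2, 5): λ = (3·2² + 1)/(2·5) ≡ 6/3. 3⁻¹ ≡ 5 (mod 7), so λ ≡ 6·5 ≡ 2.
  x = λ² - 2 - 2 = 4 - 4 ≡ 0; y = λ·(2 - 0) - 5 ≡ 6. → (0, 6)
3P: (0, 6) + (2, 5). λ = (5 - 6)/(2 - 0) ≡ 6/2 mod 7. 2⁻¹ ≡ 4 (mod 7), so λ ≡ 3.
  x = λ² - 0 - 2 = 9 - 2 ≡ 0; y = λ·(0 - 0) - 6 ≡ 1. → (0, 1)

(0, 1)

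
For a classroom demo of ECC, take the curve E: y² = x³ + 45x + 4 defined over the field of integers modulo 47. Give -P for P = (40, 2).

(40, 45)

-(40, 2) = (40, -2 mod 47) = (40, 45).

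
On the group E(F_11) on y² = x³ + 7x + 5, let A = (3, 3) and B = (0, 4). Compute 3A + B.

First 3A:
Repeated addition: build up to 3A.
2A: tangent at (3, 3): λ = (3·3² + 7)/(2·3) ≡ 1/6. 6⁻¹ ≡ 2 (mod 11), so λ ≡ 1·2 ≡ 2.
  x = λ² - 3 - 3 = 4 - 6 ≡ 9; y = λ·(3 - 9) - 3 ≡ 7. → (9, 7)
3A: (9, 7) + (3, 3). λ = (3 - 7)/(3 - 9) ≡ 7/5 mod 11. 5⁻¹ ≡ 9 (mod 11), so λ ≡ 8.
  x = λ² - 9 - 3 = 64 - 12 ≡ 8; y = λ·(9 - 8) - 7 ≡ 1. → (8, 1)
3A = (8, 1).
Finally 3A + B:
(8, 1) + (0, 4). λ = (4 - 1)/(0 - 8) ≡ 3/3 mod 11. 3⁻¹ ≡ 4 (mod 11), so λ ≡ 1.
  x = λ² - 8 - 0 = 1 - 8 ≡ 4; y = λ·(8 - 4) - 1 ≡ 3. → (4, 3)

(4, 3)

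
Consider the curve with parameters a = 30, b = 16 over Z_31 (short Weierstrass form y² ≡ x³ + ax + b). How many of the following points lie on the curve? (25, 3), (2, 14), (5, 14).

0

(25, 3): 3² ≡ 9, rhs ≡ 23 → off.
(2, 14): 14² ≡ 10, rhs ≡ 22 → off.
(5, 14): 14² ≡ 10, rhs ≡ 12 → off.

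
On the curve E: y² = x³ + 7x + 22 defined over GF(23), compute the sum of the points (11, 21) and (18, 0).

(3, 1)

(11, 21) + (18, 0). λ = (0 - 21)/(18 - 11) ≡ 2/7 mod 23. 7⁻¹ ≡ 10 (mod 23), so λ ≡ 20.
  x = λ² - 11 - 18 = 400 - 29 ≡ 3; y = λ·(11 - 3) - 21 ≡ 1. → (3, 1)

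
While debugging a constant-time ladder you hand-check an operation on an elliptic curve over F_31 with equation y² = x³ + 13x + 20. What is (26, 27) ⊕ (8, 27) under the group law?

(26, 27) + (8, 27). λ = (27 - 27)/(8 - 26) ≡ 0/13 mod 31. 13⁻¹ ≡ 12 (mod 31), so λ ≡ 0.
  x = λ² - 26 - 8 = 0 - 34 ≡ 28; y = λ·(26 - 28) - 27 ≡ 4. → (28, 4)

(28, 4)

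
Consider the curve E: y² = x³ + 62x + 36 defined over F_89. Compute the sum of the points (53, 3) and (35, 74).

(2, 48)

(53, 3) + (35, 74). λ = (74 - 3)/(35 - 53) ≡ 71/71 mod 89. 71⁻¹ ≡ 84 (mod 89) since 71·84 = 5964 ≡ 1, so λ ≡ 1.
  x = λ² - 53 - 35 = 1 - 88 ≡ 2; y = λ·(53 - 2) - 3 ≡ 48. → (2, 48)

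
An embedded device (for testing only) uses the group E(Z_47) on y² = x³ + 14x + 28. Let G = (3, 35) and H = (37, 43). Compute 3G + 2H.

(14, 30)

First 3G:
Repeated addition: build up to 3G.
2G: tangent at (3, 35): λ = (3·3² + 14)/(2·35) ≡ 41/23. 23⁻¹ ≡ 45 (mod 47) since 23·45 = 1035 ≡ 1, so λ ≡ 41·45 ≡ 12.
  x = λ² - 3 - 3 = 144 - 6 ≡ 44; y = λ·(3 - 44) - 35 ≡ 37. → (44, 37)
3G: (44, 37) + (3, 35). λ = (35 - 37)/(3 - 44) ≡ 45/6 mod 47. 6⁻¹ ≡ 8 (mod 47), so λ ≡ 31.
  x = λ² - 44 - 3 = 961 - 47 ≡ 21; y = λ·(44 - 21) - 37 ≡ 18. → (21, 18)
3G = (21, 18).
Next 2H:
Repeated addition: build up to 2H.
2H: tangent at (37, 43): λ = (3·37² + 14)/(2·43) ≡ 32/39. 39⁻¹ ≡ 41 (mod 47) since 39·41 = 1599 ≡ 1, so λ ≡ 32·41 ≡ 43.
  x = λ² - 37 - 37 = 1849 - 74 ≡ 36; y = λ·(37 - 36) - 43 ≡ 0. → (36, 0)
2H = (36, 0).
Finally 3G + 2H:
(21, 18) + (36, 0). λ = (0 - 18)/(36 - 21) ≡ 29/15 mod 47. 15⁻¹ ≡ 22 (mod 47) since 15·22 = 330 ≡ 1, so λ ≡ 27.
  x = λ² - 21 - 36 = 729 - 57 ≡ 14; y = λ·(21 - 14) - 18 ≡ 30. → (14, 30)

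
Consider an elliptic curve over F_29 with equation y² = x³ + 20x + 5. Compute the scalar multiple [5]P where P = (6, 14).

Repeated addition: build up to 5P.
2P: tangent at (6, 14): λ = (3·6² + 20)/(2·14) ≡ 12/28. 28⁻¹ ≡ 28 (mod 29), so λ ≡ 12·28 ≡ 17.
  x = λ² - 6 - 6 = 289 - 12 ≡ 16; y = λ·(6 - 16) - 14 ≡ 19. → (16, 19)
3P: (16, 19) + (6, 14). λ = (14 - 19)/(6 - 16) ≡ 24/19 mod 29. 19⁻¹ ≡ 26 (mod 29), so λ ≡ 15.
  x = λ² - 16 - 6 = 225 - 22 ≡ 0; y = λ·(16 - 0) - 19 ≡ 18. → (0, 18)
4P: (0, 18) + (6, 14). λ = (14 - 18)/(6 - 0) ≡ 25/6 mod 29. 6⁻¹ ≡ 5 (mod 29) since 6·5 = 30 ≡ 1, so λ ≡ 9.
  x = λ² - 0 - 6 = 81 - 6 ≡ 17; y = λ·(0 - 17) - 18 ≡ 3. → (17, 3)
5P: (17, 3) + (6, 14). λ = (14 - 3)/(6 - 17) ≡ 11/18 mod 29. 18⁻¹ ≡ 21 (mod 29), so λ ≡ 28.
  x = λ² - 17 - 6 = 784 - 23 ≡ 7; y = λ·(17 - 7) - 3 ≡ 16. → (7, 16)

(7, 16)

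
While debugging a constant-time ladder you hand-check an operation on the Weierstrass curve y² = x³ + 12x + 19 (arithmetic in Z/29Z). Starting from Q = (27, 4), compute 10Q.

Repeated addition: build up to 10Q.
2Q: tangent at (27, 4): λ = (3·27² + 12)/(2·4) ≡ 24/8. 8⁻¹ ≡ 11 (mod 29) since 8·11 = 88 ≡ 1, so λ ≡ 24·11 ≡ 3.
  x = λ² - 27 - 27 = 9 - 54 ≡ 13; y = λ·(27 - 13) - 4 ≡ 9. → (13, 9)
3Q: (13, 9) + (27, 4). λ = (4 - 9)/(27 - 13) ≡ 24/14 mod 29. 14⁻¹ ≡ 27 (mod 29), so λ ≡ 10.
  x = λ² - 13 - 27 = 100 - 40 ≡ 2; y = λ·(13 - 2) - 9 ≡ 14. → (2, 14)
4Q: (2, 14) + (27, 4). λ = (4 - 14)/(27 - 2) ≡ 19/25 mod 29. 25⁻¹ ≡ 7 (mod 29), so λ ≡ 17.
  x = λ² - 2 - 27 = 289 - 29 ≡ 28; y = λ·(2 - 28) - 14 ≡ 8. → (28, 8)
5Q: (28, 8) + (27, 4). λ = (4 - 8)/(27 - 28) ≡ 25/28 mod 29. 28⁻¹ ≡ 28 (mod 29), so λ ≡ 4.
  x = λ² - 28 - 27 = 16 - 55 ≡ 19; y = λ·(28 - 19) - 8 ≡ 28. → (19, 28)
6Q: (19, 28) + (27, 4). λ = (4 - 28)/(27 - 19) ≡ 5/8 mod 29. 8⁻¹ ≡ 11 (mod 29), so λ ≡ 26.
  x = λ² - 19 - 27 = 676 - 46 ≡ 21; y = λ·(19 - 21) - 28 ≡ 7. → (21, 7)
7Q: (21, 7) + (27, 4). λ = (4 - 7)/(27 - 21) ≡ 26/6 mod 29. 6⁻¹ ≡ 5 (mod 29), so λ ≡ 14.
  x = λ² - 21 - 27 = 196 - 48 ≡ 3; y = λ·(21 - 3) - 7 ≡ 13. → (3, 13)
8Q: (3, 13) + (27, 4). λ = (4 - 13)/(27 - 3) ≡ 20/24 mod 29. 24⁻¹ ≡ 23 (mod 29), so λ ≡ 25.
  x = λ² - 3 - 27 = 625 - 30 ≡ 15; y = λ·(3 - 15) - 13 ≡ 6. → (15, 6)
9Q: (15, 6) + (27, 4). λ = (4 - 6)/(27 - 15) ≡ 27/12 mod 29. 12⁻¹ ≡ 17 (mod 29) since 12·17 = 204 ≡ 1, so λ ≡ 24.
  x = λ² - 15 - 27 = 576 - 42 ≡ 12; y = λ·(15 - 12) - 6 ≡ 8. → (12, 8)
10Q: (12, 8) + (27, 4). λ = (4 - 8)/(27 - 12) ≡ 25/15 mod 29. 15⁻¹ ≡ 2 (mod 29), so λ ≡ 21.
  x = λ² - 12 - 27 = 441 - 39 ≡ 25; y = λ·(12 - 25) - 8 ≡ 9. → (25, 9)

(25, 9)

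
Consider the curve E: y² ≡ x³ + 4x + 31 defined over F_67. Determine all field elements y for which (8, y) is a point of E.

21, 46

x³ + 4x + 31 = 575 ≡ 39 (mod 67).
Square roots of 39 mod 67: 21 and 46 (since 21² = 441 ≡ 39).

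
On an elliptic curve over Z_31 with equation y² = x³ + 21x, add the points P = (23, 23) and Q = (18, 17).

(15, 30)

(23, 23) + (18, 17). λ = (17 - 23)/(18 - 23) ≡ 25/26 mod 31. 26⁻¹ ≡ 6 (mod 31), so λ ≡ 26.
  x = λ² - 23 - 18 = 676 - 41 ≡ 15; y = λ·(23 - 15) - 23 ≡ 30. → (15, 30)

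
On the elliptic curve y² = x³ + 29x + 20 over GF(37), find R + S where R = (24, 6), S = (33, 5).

(33, 32)

(24, 6) + (33, 5). λ = (5 - 6)/(33 - 24) ≡ 36/9 mod 37. 9⁻¹ ≡ 33 (mod 37) since 9·33 = 297 ≡ 1, so λ ≡ 4.
  x = λ² - 24 - 33 = 16 - 57 ≡ 33; y = λ·(24 - 33) - 6 ≡ 32. → (33, 32)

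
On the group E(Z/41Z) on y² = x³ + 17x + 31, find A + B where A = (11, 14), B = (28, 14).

(2, 27)

(11, 14) + (28, 14). λ = (14 - 14)/(28 - 11) ≡ 0/17 mod 41. 17⁻¹ ≡ 29 (mod 41), so λ ≡ 0.
  x = λ² - 11 - 28 = 0 - 39 ≡ 2; y = λ·(11 - 2) - 14 ≡ 27. → (2, 27)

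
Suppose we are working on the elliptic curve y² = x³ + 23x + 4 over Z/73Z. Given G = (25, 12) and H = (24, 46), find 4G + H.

First 4G:
Double-and-add on 4 = (100)₂. Start with G = (25, 12) for the leading 1-bit.
double: tangent at (25, 12): λ = (3·25² + 23)/(2·12) ≡ 0/24. 24⁻¹ ≡ 70 (mod 73) since 24·70 = 1680 ≡ 1, so λ ≡ 0·70 ≡ 0.
  x = λ² - 25 - 25 = 0 - 50 ≡ 23; y = λ·(25 - 23) - 12 ≡ 61. → (23, 61)
double: tangent at (23, 61): λ = (3·23² + 23)/(2·61) ≡ 4/49. 49⁻¹ ≡ 3 (mod 73), so λ ≡ 4·3 ≡ 12.
  x = λ² - 23 - 23 = 144 - 46 ≡ 25; y = λ·(23 - 25) - 61 ≡ 61. → (25, 61)
4G = (25, 61).
Finally 4G + H:
(25, 61) + (24, 46). λ = (46 - 61)/(24 - 25) ≡ 58/72 mod 73. 72⁻¹ ≡ 72 (mod 73), so λ ≡ 15.
  x = λ² - 25 - 24 = 225 - 49 ≡ 30; y = λ·(25 - 30) - 61 ≡ 10. → (30, 10)

(30, 10)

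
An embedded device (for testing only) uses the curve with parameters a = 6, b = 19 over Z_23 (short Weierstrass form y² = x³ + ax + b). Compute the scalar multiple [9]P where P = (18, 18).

(1, 16)

Repeated addition: build up to 9P.
2P: tangent at (18, 18): λ = (3·18² + 6)/(2·18) ≡ 12/13. 13⁻¹ ≡ 16 (mod 23), so λ ≡ 12·16 ≡ 8.
  x = λ² - 18 - 18 = 64 - 36 ≡ 5; y = λ·(18 - 5) - 18 ≡ 17. → (5, 17)
3P: (5, 17) + (18, 18). λ = (18 - 17)/(18 - 5) ≡ 1/13 mod 23. 13⁻¹ ≡ 16 (mod 23) since 13·16 = 208 ≡ 1, so λ ≡ 16.
  x = λ² - 5 - 18 = 256 - 23 ≡ 3; y = λ·(5 - 3) - 17 ≡ 15. → (3, 15)
4P: (3, 15) + (18, 18). λ = (18 - 15)/(18 - 3) ≡ 3/15 mod 23. 15⁻¹ ≡ 20 (mod 23) since 15·20 = 300 ≡ 1, so λ ≡ 14.
  x = λ² - 3 - 18 = 196 - 21 ≡ 14; y = λ·(3 - 14) - 15 ≡ 15. → (14, 15)
5P: (14, 15) + (18, 18). λ = (18 - 15)/(18 - 14) ≡ 3/4 mod 23. 4⁻¹ ≡ 6 (mod 23) since 4·6 = 24 ≡ 1, so λ ≡ 18.
  x = λ² - 14 - 18 = 324 - 32 ≡ 16; y = λ·(14 - 16) - 15 ≡ 18. → (16, 18)
6P: (16, 18) + (18, 18). λ = (18 - 18)/(18 - 16) ≡ 0/2 mod 23. 2⁻¹ ≡ 12 (mod 23), so λ ≡ 0.
  x = λ² - 16 - 18 = 0 - 34 ≡ 12; y = λ·(16 - 12) - 18 ≡ 5. → (12, 5)
7P: (12, 5) + (18, 18). λ = (18 - 5)/(18 - 12) ≡ 13/6 mod 23. 6⁻¹ ≡ 4 (mod 23) since 6·4 = 24 ≡ 1, so λ ≡ 6.
  x = λ² - 12 - 18 = 36 - 30 ≡ 6; y = λ·(12 - 6) - 5 ≡ 8. → (6, 8)
8P: (6, 8) + (18, 18). λ = (18 - 8)/(18 - 6) ≡ 10/12 mod 23. 12⁻¹ ≡ 2 (mod 23) since 12·2 = 24 ≡ 1, so λ ≡ 20.
  x = λ² - 6 - 18 = 400 - 24 ≡ 8; y = λ·(6 - 8) - 8 ≡ 21. → (8, 21)
9P: (8, 21) + (18, 18). λ = (18 - 21)/(18 - 8) ≡ 20/10 mod 23. 10⁻¹ ≡ 7 (mod 23) since 10·7 = 70 ≡ 1, so λ ≡ 2.
  x = λ² - 8 - 18 = 4 - 26 ≡ 1; y = λ·(8 - 1) - 21 ≡ 16. → (1, 16)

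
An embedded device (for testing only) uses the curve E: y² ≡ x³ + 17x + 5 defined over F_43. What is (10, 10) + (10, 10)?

(3, 30)

tangent at (10, 10): λ = (3·10² + 17)/(2·10) ≡ 16/20. 20⁻¹ ≡ 28 (mod 43) since 20·28 = 560 ≡ 1, so λ ≡ 16·28 ≡ 18.
  x = λ² - 10 - 10 = 324 - 20 ≡ 3; y = λ·(10 - 3) - 10 ≡ 30. → (3, 30)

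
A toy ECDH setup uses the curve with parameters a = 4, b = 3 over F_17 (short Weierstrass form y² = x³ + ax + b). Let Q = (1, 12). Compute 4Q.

(15, 2)

Repeated addition: build up to 4Q.
2Q: tangent at (1, 12): λ = (3·1² + 4)/(2·12) ≡ 7/7. 7⁻¹ ≡ 5 (mod 17), so λ ≡ 7·5 ≡ 1.
  x = λ² - 1 - 1 = 1 - 2 ≡ 16; y = λ·(1 - 16) - 12 ≡ 7. → (16, 7)
3Q: (16, 7) + (1, 12). λ = (12 - 7)/(1 - 16) ≡ 5/2 mod 17. 2⁻¹ ≡ 9 (mod 17), so λ ≡ 11.
  x = λ² - 16 - 1 = 121 - 17 ≡ 2; y = λ·(16 - 2) - 7 ≡ 11. → (2, 11)
4Q: (2, 11) + (1, 12). λ = (12 - 11)/(1 - 2) ≡ 1/16 mod 17. 16⁻¹ ≡ 16 (mod 17), so λ ≡ 16.
  x = λ² - 2 - 1 = 256 - 3 ≡ 15; y = λ·(2 - 15) - 11 ≡ 2. → (15, 2)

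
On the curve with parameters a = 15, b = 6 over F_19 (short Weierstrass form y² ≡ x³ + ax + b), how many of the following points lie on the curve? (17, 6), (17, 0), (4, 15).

(17, 6): 6² ≡ 17, rhs ≡ 6 → off.
(17, 0): 0² ≡ 0, rhs ≡ 6 → off.
(4, 15): 15² ≡ 16, rhs ≡ 16 → on.

1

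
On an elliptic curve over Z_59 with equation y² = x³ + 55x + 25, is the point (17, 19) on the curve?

no

y² = 19² ≡ 7; x³ + 55x + 25 = 5873 ≡ 32 (mod 59). 7 ≠ 32.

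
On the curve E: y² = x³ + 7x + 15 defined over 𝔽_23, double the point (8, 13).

tangent at (8, 13): λ = (3·8² + 7)/(2·13) ≡ 15/3. 3⁻¹ ≡ 8 (mod 23) since 3·8 = 24 ≡ 1, so λ ≡ 15·8 ≡ 5.
  x = λ² - 8 - 8 = 25 - 16 ≡ 9; y = λ·(8 - 9) - 13 ≡ 5. → (9, 5)

(9, 5)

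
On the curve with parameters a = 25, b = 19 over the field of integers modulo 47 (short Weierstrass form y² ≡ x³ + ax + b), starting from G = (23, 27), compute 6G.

(16, 12)

Double-and-add on 6 = (110)₂. Start with G = (23, 27) for the leading 1-bit.
double: tangent at (23, 27): λ = (3·23² + 25)/(2·27) ≡ 14/7. 7⁻¹ ≡ 27 (mod 47), so λ ≡ 14·27 ≡ 2.
  x = λ² - 23 - 23 = 4 - 46 ≡ 5; y = λ·(23 - 5) - 27 ≡ 9. → (5, 9)
add G: (5, 9) + (23, 27). λ = (27 - 9)/(23 - 5) ≡ 18/18 mod 47. 18⁻¹ ≡ 34 (mod 47) since 18·34 = 612 ≡ 1, so λ ≡ 1.
  x = λ² - 5 - 23 = 1 - 28 ≡ 20; y = λ·(5 - 20) - 9 ≡ 23. → (20, 23)
double: tangent at (20, 23): λ = (3·20² + 25)/(2·23) ≡ 3/46. 46⁻¹ ≡ 46 (mod 47) since 46·46 = 2116 ≡ 1, so λ ≡ 3·46 ≡ 44.
  x = λ² - 20 - 20 = 1936 - 40 ≡ 16; y = λ·(20 - 16) - 23 ≡ 12. → (16, 12)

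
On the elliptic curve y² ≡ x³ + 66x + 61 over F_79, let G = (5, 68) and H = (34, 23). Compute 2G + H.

(17, 48)

First 2G:
Repeated addition: build up to 2G.
2G: tangent at (5, 68): λ = (3·5² + 66)/(2·68) ≡ 62/57. 57⁻¹ ≡ 61 (mod 79) since 57·61 = 3477 ≡ 1, so λ ≡ 62·61 ≡ 69.
  x = λ² - 5 - 5 = 4761 - 10 ≡ 11; y = λ·(5 - 11) - 68 ≡ 71. → (11, 71)
2G = (11, 71).
Finally 2G + H:
(11, 71) + (34, 23). λ = (23 - 71)/(34 - 11) ≡ 31/23 mod 79. 23⁻¹ ≡ 55 (mod 79), so λ ≡ 46.
  x = λ² - 11 - 34 = 2116 - 45 ≡ 17; y = λ·(11 - 17) - 71 ≡ 48. → (17, 48)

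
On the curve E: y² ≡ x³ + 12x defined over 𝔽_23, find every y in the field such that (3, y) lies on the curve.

x³ + 12x + 0 = 63 ≡ 17 (mod 23).
17 is a non-residue mod 23; no y exists.

none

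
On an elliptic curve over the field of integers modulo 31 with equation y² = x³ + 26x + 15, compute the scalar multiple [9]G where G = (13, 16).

(12, 3)

Double-and-add on 9 = (1001)₂. Start with G = (13, 16) for the leading 1-bit.
double: tangent at (13, 16): λ = (3·13² + 26)/(2·16) ≡ 6/1. 1⁻¹ ≡ 1 (mod 31) since 1·1 = 1 ≡ 1, so λ ≡ 6·1 ≡ 6.
  x = λ² - 13 - 13 = 36 - 26 ≡ 10; y = λ·(13 - 10) - 16 ≡ 2. → (10, 2)
double: tangent at (10, 2): λ = (3·10² + 26)/(2·2) ≡ 16/4. 4⁻¹ ≡ 8 (mod 31), so λ ≡ 16·8 ≡ 4.
  x = λ² - 10 - 10 = 16 - 20 ≡ 27; y = λ·(10 - 27) - 2 ≡ 23. → (27, 23)
double: tangent at (27, 23): λ = (3·27² + 26)/(2·23) ≡ 12/15. 15⁻¹ ≡ 29 (mod 31), so λ ≡ 12·29 ≡ 7.
  x = λ² - 27 - 27 = 49 - 54 ≡ 26; y = λ·(27 - 26) - 23 ≡ 15. → (26, 15)
add G: (26, 15) + (13, 16). λ = (16 - 15)/(13 - 26) ≡ 1/18 mod 31. 18⁻¹ ≡ 19 (mod 31) since 18·19 = 342 ≡ 1, so λ ≡ 19.
  x = λ² - 26 - 13 = 361 - 39 ≡ 12; y = λ·(26 - 12) - 15 ≡ 3. → (12, 3)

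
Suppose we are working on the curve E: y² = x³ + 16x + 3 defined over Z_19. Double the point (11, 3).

(6, 12)

tangent at (11, 3): λ = (3·11² + 16)/(2·3) ≡ 18/6. 6⁻¹ ≡ 16 (mod 19), so λ ≡ 18·16 ≡ 3.
  x = λ² - 11 - 11 = 9 - 22 ≡ 6; y = λ·(11 - 6) - 3 ≡ 12. → (6, 12)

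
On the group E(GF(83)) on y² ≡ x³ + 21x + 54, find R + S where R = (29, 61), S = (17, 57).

(74, 7)

(29, 61) + (17, 57). λ = (57 - 61)/(17 - 29) ≡ 79/71 mod 83. 71⁻¹ ≡ 76 (mod 83), so λ ≡ 28.
  x = λ² - 29 - 17 = 784 - 46 ≡ 74; y = λ·(29 - 74) - 61 ≡ 7. → (74, 7)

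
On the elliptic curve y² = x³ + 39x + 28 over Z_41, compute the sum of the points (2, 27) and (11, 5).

(36, 6)

(2, 27) + (11, 5). λ = (5 - 27)/(11 - 2) ≡ 19/9 mod 41. 9⁻¹ ≡ 32 (mod 41), so λ ≡ 34.
  x = λ² - 2 - 11 = 1156 - 13 ≡ 36; y = λ·(2 - 36) - 27 ≡ 6. → (36, 6)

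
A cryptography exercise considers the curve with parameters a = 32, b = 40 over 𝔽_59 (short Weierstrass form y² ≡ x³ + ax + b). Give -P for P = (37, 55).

(37, 4)

-(37, 55) = (37, -55 mod 59) = (37, 4).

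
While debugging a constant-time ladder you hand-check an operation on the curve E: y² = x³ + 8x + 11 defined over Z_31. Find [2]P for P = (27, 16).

(13, 24)

tangent at (27, 16): λ = (3·27² + 8)/(2·16) ≡ 25/1. 1⁻¹ ≡ 1 (mod 31) since 1·1 = 1 ≡ 1, so λ ≡ 25·1 ≡ 25.
  x = λ² - 27 - 27 = 625 - 54 ≡ 13; y = λ·(27 - 13) - 16 ≡ 24. → (13, 24)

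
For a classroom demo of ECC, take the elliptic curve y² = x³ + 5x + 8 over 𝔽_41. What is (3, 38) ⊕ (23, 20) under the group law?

(40, 24)

(3, 38) + (23, 20). λ = (20 - 38)/(23 - 3) ≡ 23/20 mod 41. 20⁻¹ ≡ 39 (mod 41), so λ ≡ 36.
  x = λ² - 3 - 23 = 1296 - 26 ≡ 40; y = λ·(3 - 40) - 38 ≡ 24. → (40, 24)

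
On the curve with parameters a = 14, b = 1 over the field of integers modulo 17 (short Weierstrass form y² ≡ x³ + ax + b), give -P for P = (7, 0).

-(7, 0) = (7, -0 mod 17) = (7, 0).

(7, 0)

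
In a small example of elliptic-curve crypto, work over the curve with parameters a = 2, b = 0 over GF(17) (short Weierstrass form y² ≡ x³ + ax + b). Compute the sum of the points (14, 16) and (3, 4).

(14, 16) + (3, 4). λ = (4 - 16)/(3 - 14) ≡ 5/6 mod 17. 6⁻¹ ≡ 3 (mod 17), so λ ≡ 15.
  x = λ² - 14 - 3 = 225 - 17 ≡ 4; y = λ·(14 - 4) - 16 ≡ 15. → (4, 15)

(4, 15)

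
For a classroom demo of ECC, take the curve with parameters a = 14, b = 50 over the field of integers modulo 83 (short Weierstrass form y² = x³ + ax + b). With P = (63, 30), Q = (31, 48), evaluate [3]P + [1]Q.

First 3P:
Repeated addition: build up to 3P.
2P: tangent at (63, 30): λ = (3·63² + 14)/(2·30) ≡ 52/60. 60⁻¹ ≡ 18 (mod 83) since 60·18 = 1080 ≡ 1, so λ ≡ 52·18 ≡ 23.
  x = λ² - 63 - 63 = 529 - 126 ≡ 71; y = λ·(63 - 71) - 30 ≡ 35. → (71, 35)
3P: (71, 35) + (63, 30). λ = (30 - 35)/(63 - 71) ≡ 78/75 mod 83. 75⁻¹ ≡ 31 (mod 83) since 75·31 = 2325 ≡ 1, so λ ≡ 11.
  x = λ² - 71 - 63 = 121 - 134 ≡ 70; y = λ·(71 - 70) - 35 ≡ 59. → (70, 59)
3P = (70, 59).
Finally 3P + Q:
(70, 59) + (31, 48). λ = (48 - 59)/(31 - 70) ≡ 72/44 mod 83. 44⁻¹ ≡ 17 (mod 83), so λ ≡ 62.
  x = λ² - 70 - 31 = 3844 - 101 ≡ 8; y = λ·(70 - 8) - 59 ≡ 50. → (8, 50)

(8, 50)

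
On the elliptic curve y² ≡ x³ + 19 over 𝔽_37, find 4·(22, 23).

(28, 20)

Write G = (22, 23).
Repeated addition: build up to 4G.
2G: tangent at (22, 23): λ = (3·22² + 0)/(2·23) ≡ 9/9. 9⁻¹ ≡ 33 (mod 37) since 9·33 = 297 ≡ 1, so λ ≡ 9·33 ≡ 1.
  x = λ² - 22 - 22 = 1 - 44 ≡ 31; y = λ·(22 - 31) - 23 ≡ 5. → (31, 5)
3G: (31, 5) + (22, 23). λ = (23 - 5)/(22 - 31) ≡ 18/28 mod 37. 28⁻¹ ≡ 4 (mod 37) since 28·4 = 112 ≡ 1, so λ ≡ 35.
  x = λ² - 31 - 22 = 1225 - 53 ≡ 25; y = λ·(31 - 25) - 5 ≡ 20. → (25, 20)
4G: (25, 20) + (22, 23). λ = (23 - 20)/(22 - 25) ≡ 3/34 mod 37. 34⁻¹ ≡ 12 (mod 37) since 34·12 = 408 ≡ 1, so λ ≡ 36.
  x = λ² - 25 - 22 = 1296 - 47 ≡ 28; y = λ·(25 - 28) - 20 ≡ 20. → (28, 20)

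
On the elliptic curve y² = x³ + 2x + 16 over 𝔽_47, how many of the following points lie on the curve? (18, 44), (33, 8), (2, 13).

(18, 44): 44² ≡ 9, rhs ≡ 9 → on.
(33, 8): 8² ≡ 17, rhs ≡ 17 → on.
(2, 13): 13² ≡ 28, rhs ≡ 28 → on.

3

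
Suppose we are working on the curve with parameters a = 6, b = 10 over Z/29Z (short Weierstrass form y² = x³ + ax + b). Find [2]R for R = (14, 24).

tangent at (14, 24): λ = (3·14² + 6)/(2·24) ≡ 14/19. 19⁻¹ ≡ 26 (mod 29), so λ ≡ 14·26 ≡ 16.
  x = λ² - 14 - 14 = 256 - 28 ≡ 25; y = λ·(14 - 25) - 24 ≡ 3. → (25, 3)

(25, 3)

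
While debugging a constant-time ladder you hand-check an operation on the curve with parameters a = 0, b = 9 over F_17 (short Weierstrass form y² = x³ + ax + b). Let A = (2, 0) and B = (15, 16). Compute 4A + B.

(15, 16)

First 4A:
Repeated addition: build up to 4A.
2A: (2, 0) + (2, 0): same x and y₁ ≡ -y₂, so the sum is 𝒪.
3A: 𝒪 + (2, 0) = (2, 0) (identity).
4A: (2, 0) + (2, 0): same x and y₁ ≡ -y₂, so the sum is 𝒪.
4A = 𝒪.
Finally 4A + B:
𝒪 + (15, 16) = (15, 16) (identity).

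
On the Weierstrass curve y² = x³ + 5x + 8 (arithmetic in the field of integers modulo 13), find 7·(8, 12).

Write Q = (8, 12).
Double-and-add on 7 = (111)₂. Start with Q = (8, 12) for the leading 1-bit.
double: tangent at (8, 12): λ = (3·8² + 5)/(2·12) ≡ 2/11. 11⁻¹ ≡ 6 (mod 13), so λ ≡ 2·6 ≡ 12.
  x = λ² - 8 - 8 = 144 - 16 ≡ 11; y = λ·(8 - 11) - 12 ≡ 4. → (11, 4)
add Q: (11, 4) + (8, 12). λ = (12 - 4)/(8 - 11) ≡ 8/10 mod 13. 10⁻¹ ≡ 4 (mod 13) since 10·4 = 40 ≡ 1, so λ ≡ 6.
  x = λ² - 11 - 8 = 36 - 19 ≡ 4; y = λ·(11 - 4) - 4 ≡ 12. → (4, 12)
double: tangent at (4, 12): λ = (3·4² + 5)/(2·12) ≡ 1/11. 11⁻¹ ≡ 6 (mod 13), so λ ≡ 1·6 ≡ 6.
  x = λ² - 4 - 4 = 36 - 8 ≡ 2; y = λ·(4 - 2) - 12 ≡ 0. → (2, 0)
add Q: (2, 0) + (8, 12). λ = (12 - 0)/(8 - 2) ≡ 12/6 mod 13. 6⁻¹ ≡ 11 (mod 13), so λ ≡ 2.
  x = λ² - 2 - 8 = 4 - 10 ≡ 7; y = λ·(2 - 7) - 0 ≡ 3. → (7, 3)

(7, 3)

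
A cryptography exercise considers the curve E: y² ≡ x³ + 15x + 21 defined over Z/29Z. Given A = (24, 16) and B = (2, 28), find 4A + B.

First 4A:
Repeated addition: build up to 4A.
2A: tangent at (24, 16): λ = (3·24² + 15)/(2·16) ≡ 3/3. 3⁻¹ ≡ 10 (mod 29) since 3·10 = 30 ≡ 1, so λ ≡ 3·10 ≡ 1.
  x = λ² - 24 - 24 = 1 - 48 ≡ 11; y = λ·(24 - 11) - 16 ≡ 26. → (11, 26)
3A: (11, 26) + (24, 16). λ = (16 - 26)/(24 - 11) ≡ 19/13 mod 29. 13⁻¹ ≡ 9 (mod 29) since 13·9 = 117 ≡ 1, so λ ≡ 26.
  x = λ² - 11 - 24 = 676 - 35 ≡ 3; y = λ·(11 - 3) - 26 ≡ 8. → (3, 8)
4A: (3, 8) + (24, 16). λ = (16 - 8)/(24 - 3) ≡ 8/21 mod 29. 21⁻¹ ≡ 18 (mod 29), so λ ≡ 28.
  x = λ² - 3 - 24 = 784 - 27 ≡ 3; y = λ·(3 - 3) - 8 ≡ 21. → (3, 21)
4A = (3, 21).
Finally 4A + B:
(3, 21) + (2, 28). λ = (28 - 21)/(2 - 3) ≡ 7/28 mod 29. 28⁻¹ ≡ 28 (mod 29) since 28·28 = 784 ≡ 1, so λ ≡ 22.
  x = λ² - 3 - 2 = 484 - 5 ≡ 15; y = λ·(3 - 15) - 21 ≡ 5. → (15, 5)

(15, 5)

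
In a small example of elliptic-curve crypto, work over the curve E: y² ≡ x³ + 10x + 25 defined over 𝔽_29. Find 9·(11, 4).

Write Q = (11, 4).
Repeated addition: build up to 9Q.
2Q: tangent at (11, 4): λ = (3·11² + 10)/(2·4) ≡ 25/8. 8⁻¹ ≡ 11 (mod 29) since 8·11 = 88 ≡ 1, so λ ≡ 25·11 ≡ 14.
  x = λ² - 11 - 11 = 196 - 22 ≡ 0; y = λ·(11 - 0) - 4 ≡ 5. → (0, 5)
3Q: (0, 5) + (11, 4). λ = (4 - 5)/(11 - 0) ≡ 28/11 mod 29. 11⁻¹ ≡ 8 (mod 29) since 11·8 = 88 ≡ 1, so λ ≡ 21.
  x = λ² - 0 - 11 = 441 - 11 ≡ 24; y = λ·(0 - 24) - 5 ≡ 13. → (24, 13)
4Q: (24, 13) + (11, 4). λ = (4 - 13)/(11 - 24) ≡ 20/16 mod 29. 16⁻¹ ≡ 20 (mod 29) since 16·20 = 320 ≡ 1, so λ ≡ 23.
  x = λ² - 24 - 11 = 529 - 35 ≡ 1; y = λ·(24 - 1) - 13 ≡ 23. → (1, 23)
5Q: (1, 23) + (11, 4). λ = (4 - 23)/(11 - 1) ≡ 10/10 mod 29. 10⁻¹ ≡ 3 (mod 29) since 10·3 = 30 ≡ 1, so λ ≡ 1.
  x = λ² - 1 - 11 = 1 - 12 ≡ 18; y = λ·(1 - 18) - 23 ≡ 18. → (18, 18)
6Q: (18, 18) + (11, 4). λ = (4 - 18)/(11 - 18) ≡ 15/22 mod 29. 22⁻¹ ≡ 4 (mod 29), so λ ≡ 2.
  x = λ² - 18 - 11 = 4 - 29 ≡ 4; y = λ·(18 - 4) - 18 ≡ 10. → (4, 10)
7Q: (4, 10) + (11, 4). λ = (4 - 10)/(11 - 4) ≡ 23/7 mod 29. 7⁻¹ ≡ 25 (mod 29) since 7·25 = 175 ≡ 1, so λ ≡ 24.
  x = λ² - 4 - 11 = 576 - 15 ≡ 10; y = λ·(4 - 10) - 10 ≡ 20. → (10, 20)
8Q: (10, 20) + (11, 4). λ = (4 - 20)/(11 - 10) ≡ 13/1 mod 29. 1⁻¹ ≡ 1 (mod 29), so λ ≡ 13.
  x = λ² - 10 - 11 = 169 - 21 ≡ 3; y = λ·(10 - 3) - 20 ≡ 13. → (3, 13)
9Q: (3, 13) + (11, 4). λ = (4 - 13)/(11 - 3) ≡ 20/8 mod 29. 8⁻¹ ≡ 11 (mod 29), so λ ≡ 17.
  x = λ² - 3 - 11 = 289 - 14 ≡ 14; y = λ·(3 - 14) - 13 ≡ 3. → (14, 3)

(14, 3)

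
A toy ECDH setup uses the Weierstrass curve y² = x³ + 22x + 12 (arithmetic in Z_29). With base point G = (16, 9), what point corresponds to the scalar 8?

Double-and-add on 8 = (1000)₂. Start with G = (16, 9) for the leading 1-bit.
double: tangent at (16, 9): λ = (3·16² + 22)/(2·9) ≡ 7/18. 18⁻¹ ≡ 21 (mod 29), so λ ≡ 7·21 ≡ 2.
  x = λ² - 16 - 16 = 4 - 32 ≡ 1; y = λ·(16 - 1) - 9 ≡ 21. → (1, 21)
double: tangent at (1, 21): λ = (3·1² + 22)/(2·21) ≡ 25/13. 13⁻¹ ≡ 9 (mod 29), so λ ≡ 25·9 ≡ 22.
  x = λ² - 1 - 1 = 484 - 2 ≡ 18; y = λ·(1 - 18) - 21 ≡ 11. → (18, 11)
double: tangent at (18, 11): λ = (3·18² + 22)/(2·11) ≡ 8/22. 22⁻¹ ≡ 4 (mod 29), so λ ≡ 8·4 ≡ 3.
  x = λ² - 18 - 18 = 9 - 36 ≡ 2; y = λ·(18 - 2) - 11 ≡ 8. → (2, 8)

(2, 8)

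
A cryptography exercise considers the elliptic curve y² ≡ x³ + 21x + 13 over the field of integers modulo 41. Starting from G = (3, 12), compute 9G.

Double-and-add on 9 = (1001)₂. Start with G = (3, 12) for the leading 1-bit.
double: tangent at (3, 12): λ = (3·3² + 21)/(2·12) ≡ 7/24. 24⁻¹ ≡ 12 (mod 41) since 24·12 = 288 ≡ 1, so λ ≡ 7·12 ≡ 2.
  x = λ² - 3 - 3 = 4 - 6 ≡ 39; y = λ·(3 - 39) - 12 ≡ 39. → (39, 39)
double: tangent at (39, 39): λ = (3·39² + 21)/(2·39) ≡ 33/37. 37⁻¹ ≡ 10 (mod 41) since 37·10 = 370 ≡ 1, so λ ≡ 33·10 ≡ 2.
  x = λ² - 39 - 39 = 4 - 78 ≡ 8; y = λ·(39 - 8) - 39 ≡ 23. → (8, 23)
double: tangent at (8, 23): λ = (3·8² + 21)/(2·23) ≡ 8/5. 5⁻¹ ≡ 33 (mod 41) since 5·33 = 165 ≡ 1, so λ ≡ 8·33 ≡ 18.
  x = λ² - 8 - 8 = 324 - 16 ≡ 21; y = λ·(8 - 21) - 23 ≡ 30. → (21, 30)
add G: (21, 30) + (3, 12). λ = (12 - 30)/(3 - 21) ≡ 23/23 mod 41. 23⁻¹ ≡ 25 (mod 41) since 23·25 = 575 ≡ 1, so λ ≡ 1.
  x = λ² - 21 - 3 = 1 - 24 ≡ 18; y = λ·(21 - 18) - 30 ≡ 14. → (18, 14)

(18, 14)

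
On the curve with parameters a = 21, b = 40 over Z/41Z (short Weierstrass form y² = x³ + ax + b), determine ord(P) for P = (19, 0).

2

2P: (19, 0) + (19, 0): same x and y₁ ≡ -y₂, so the sum is O.
2P = O, so the order is 2.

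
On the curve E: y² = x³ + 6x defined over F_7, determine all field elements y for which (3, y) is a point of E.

none

x³ + 6x + 0 = 45 ≡ 3 (mod 7).
3 is a non-residue mod 7; no y exists.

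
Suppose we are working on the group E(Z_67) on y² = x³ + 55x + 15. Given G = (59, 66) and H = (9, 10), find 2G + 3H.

(1, 2)

First 2G:
Repeated addition: build up to 2G.
2G: tangent at (59, 66): λ = (3·59² + 55)/(2·66) ≡ 46/65. 65⁻¹ ≡ 33 (mod 67), so λ ≡ 46·33 ≡ 44.
  x = λ² - 59 - 59 = 1936 - 118 ≡ 9; y = λ·(59 - 9) - 66 ≡ 57. → (9, 57)
2G = (9, 57).
Next 3H:
Repeated addition: build up to 3H.
2H: tangent at (9, 10): λ = (3·9² + 55)/(2·10) ≡ 30/20. 20⁻¹ ≡ 57 (mod 67) since 20·57 = 1140 ≡ 1, so λ ≡ 30·57 ≡ 35.
  x = λ² - 9 - 9 = 1225 - 18 ≡ 1; y = λ·(9 - 1) - 10 ≡ 2. → (1, 2)
3H: (1, 2) + (9, 10). λ = (10 - 2)/(9 - 1) ≡ 8/8 mod 67. 8⁻¹ ≡ 42 (mod 67), so λ ≡ 1.
  x = λ² - 1 - 9 = 1 - 10 ≡ 58; y = λ·(1 - 58) - 2 ≡ 8. → (58, 8)
3H = (58, 8).
Finally 2G + 3H:
(9, 57) + (58, 8). λ = (8 - 57)/(58 - 9) ≡ 18/49 mod 67. 49⁻¹ ≡ 26 (mod 67) since 49·26 = 1274 ≡ 1, so λ ≡ 66.
  x = λ² - 9 - 58 = 4356 - 67 ≡ 1; y = λ·(9 - 1) - 57 ≡ 2. → (1, 2)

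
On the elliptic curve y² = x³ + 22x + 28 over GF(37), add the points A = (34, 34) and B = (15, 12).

(34, 34) + (15, 12). λ = (12 - 34)/(15 - 34) ≡ 15/18 mod 37. 18⁻¹ ≡ 35 (mod 37) since 18·35 = 630 ≡ 1, so λ ≡ 7.
  x = λ² - 34 - 15 = 49 - 49 ≡ 0; y = λ·(34 - 0) - 34 ≡ 19. → (0, 19)

(0, 19)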